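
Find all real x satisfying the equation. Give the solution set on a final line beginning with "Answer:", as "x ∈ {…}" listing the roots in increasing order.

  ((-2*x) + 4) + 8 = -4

Step 1. [((-2*x) + 4) + 8 = -4] +8 is outermost — subtract 8 both sides, so sub: (-2*x) + 4 = -12.
Step 2. [(-2*x) + 4 = -12] common factor -2 (LHS and -12) — divide through ⇒ factor: x - 2 = 6.
Step 3. [x - 2 = 6] peel the -2: add 2 from each side ⇒ sub: x = 8.

Answer: x ∈ {8}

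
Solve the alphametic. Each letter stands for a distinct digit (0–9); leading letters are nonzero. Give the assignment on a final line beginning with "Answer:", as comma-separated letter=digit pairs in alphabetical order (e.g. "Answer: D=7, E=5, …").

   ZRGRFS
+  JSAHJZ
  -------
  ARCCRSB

Step 1. [col 1: S + Z ≡ B (mod 10)] no forcing yet in column 1 (carry-in 0); S=9 is free and consistent — try it, so S=9.
Step 2. [col 1: S + Z ≡ B (mod 10)] several values work for B in column 1 (S + Z ≡ B (mod 10), carry-in 0); try B=7 ⇒ B=7.
Step 3. [col 1: S + Z ≡ B (mod 10)] column 1 reads S+Z+carry(0)=B with S=9, B=7; with digits 7,9 already taken and all letters distinct, the only value for Z is 8, so Z=8.
Step 4. [A] adding two 6-digit numbers gives at most 6+1 digits, and here it does — A is that final carry and must be 1 ⇒ A=1.
Step 5. [col 2: F + J ≡ S (mod 10)] J=6 is one option consistent with column 2 (F + J ≡ S (mod 10), carry-in 1) — take it ⇒ J=6.
Step 6. [col 2: F + J ≡ S (mod 10)] column 2 reads F+J+carry(1)=S with J=6, S=9; with digits 1,6,7,8,9 already taken and all letters distinct, the only value for F is 2 ⇒ F=2.
Step 7. [col 3: R + H ≡ R (mod 10)] column 3 reads R+H+carry(0)=R with nothing yet; with digits 1,2,6,7,8,9 already taken and all letters distinct, the only value for H is 0. So H=0.
Step 8. [col 3: R + H ≡ R (mod 10)] column 3 (R + H ≡ R (mod 10), carry-in 0) doesn't pin R yet; pick R=5 and continue ⇒ R=5.
Step 9. [col 4: G + A ≡ C (mod 10)] in column 4 we have G+A≡C with carry-in 0; given A=1 and digits 0,1,2,5,6,7,8,9 already taken and all letters distinct, that pins C to 4, so C=4.
Step 10. [col 4: G + A ≡ C (mod 10)] column 4: given A=1, C=4, carry-in 0, and digits 0,1,2,4,5,6,7,8,9 already taken and all letters distinct, G+A≡C (mod 10) forces G=3, so G=3.

Answer: A=1, B=7, C=4, F=2, G=3, H=0, J=6, R=5, S=9, Z=8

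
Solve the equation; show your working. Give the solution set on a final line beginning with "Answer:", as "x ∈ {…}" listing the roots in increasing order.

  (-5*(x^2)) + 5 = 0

Step 1. [(-5*(x^2)) + 5 = 0] the outer +5 inverts by subtracting 5, so sub: -5*(x^2) = -5.
Step 2. [-5*(x^2) = -5] divide by the outer -5. So div: x^2 = 1.
Step 3. [x^2 = 1] √ both sides: 1 ≥ 0 gives two branches, so sqrt: x = 1 or -1.

Answer: x ∈ {-1, 1}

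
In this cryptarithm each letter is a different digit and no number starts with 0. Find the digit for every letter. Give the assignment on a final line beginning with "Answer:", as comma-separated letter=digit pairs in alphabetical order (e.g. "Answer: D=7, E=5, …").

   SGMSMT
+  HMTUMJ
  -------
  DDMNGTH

Step 1. [col 1: T + J ≡ H (mod 10)] several values work for H in column 1 (T + J ≡ H (mod 10), carry-in 0); try H=4, so H=4.
Step 2. [col 1: T + J ≡ H (mod 10)] several values work for T in column 1 (T + J ≡ H (mod 10), carry-in 0); try T=5, so T=5.
Step 3. [col 1: T + J ≡ H (mod 10)] column 1: given T=5, H=4, carry-in 0, and digits 4,5 already taken and all letters distinct, T+J≡H (mod 10) forces J=9 ⇒ J=9.
Step 4. [col 2: M + M ≡ T (mod 10)] column 2 (M + M ≡ T (mod 10), carry-in 1) doesn't pin M yet; pick M=2 and continue ⇒ M=2.
Step 5. [col 3: S + U ≡ G (mod 10)] no forcing yet in column 3 (carry-in 0); U=3 is free and consistent — try it. So U=3.
Step 6. [col 3: S + U ≡ G (mod 10)] no forcing yet in column 3 (carry-in 0); G=0 is free and consistent — try it. So G=0.
Step 7. [col 3: S + U ≡ G (mod 10)] from column 3 (U=3, G=0, carry-in 0, digits 0,2,3,4,5,9 already taken and all letters distinct): S must equal 7, so S=7.
Step 8. [col 4: M + T ≡ N (mod 10)] in column 4 we have M+T≡N with carry-in 1; given M=2, T=5 and digits 0,2,3,4,5,7,9 already taken and all letters distinct, that pins N to 8. So N=8.
Step 9. [col 6: S + H ≡ D (mod 10)] column 6: given S=7, H=4, carry-in 0, and digits 0,2,3,4,5,7,8,9 already taken and all letters distinct, S+H≡D (mod 10) forces D=1, so D=1.

Answer: D=1, G=0, H=4, J=9, M=2, N=8, S=7, T=5, U=3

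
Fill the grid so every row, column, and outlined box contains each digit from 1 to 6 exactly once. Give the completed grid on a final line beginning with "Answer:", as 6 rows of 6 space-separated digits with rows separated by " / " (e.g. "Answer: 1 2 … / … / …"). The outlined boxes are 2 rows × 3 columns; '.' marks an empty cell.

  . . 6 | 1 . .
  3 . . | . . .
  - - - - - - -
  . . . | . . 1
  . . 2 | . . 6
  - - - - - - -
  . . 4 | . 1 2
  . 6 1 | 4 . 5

Step 1. [r2c3∈{5}] r2c3 has the single candidate 5 ⇒ r2c3=5.
Step 2. [r1c5∈{2,3,4,5}] across row 1, 5 lands solely at r1c5. So r1c5=5.
Step 3. [r3c3∈{3}] only 3 remains possible at r3c3. So r3c3=3.
Step 4. [r4c1∈{1,4,5}] 1 has one home in col 1: r4c1 ⇒ r4c1=1.
Step 5. [r2c6∈{4}] r2c6 has the single candidate 4. So r2c6=4.
Step 6. [r6c5∈{3}] r6c5's peers cover all but 3 ⇒ r6c5=3.
Step 7. [r4c5∈{4}] only 4 remains possible at r4c5 ⇒ r4c5=4.
Step 8. [r4c2∈{5}] r4c2's peers cover all but 5, so r4c2=5.
Step 9. [r2c5∈{2,6}] 6 has one home in col 5: r2c5, so r2c5=6.
Step 10. [r2c4∈{2}] only 2 remains possible at r2c4 ⇒ r2c4=2.
Step 11. [r3c2∈{4}] r3c2's peers cover all but 4 ⇒ r3c2=4.
Step 12. [r1c1∈{2,4}] across row 1, 4 lands solely at r1c1 ⇒ r1c1=4.
Step 13. [r3c5∈{2}] only 2 remains possible at r3c5, so r3c5=2.
Step 14. [r2c2∈{1}] r2c2's peers cover all but 1. So r2c2=1.
Step 15. [r1c6∈{3}] nothing but 3 survives at r1c6 ⇒ r1c6=3.
Step 16. [r5c2∈{3}] r5c2's peers cover all but 3, so r5c2=3.
Step 17. [r6c1∈{2}] nothing but 2 survives at r6c1 ⇒ r6c1=2.
Step 18. [r1c2∈{2}] r1c2 is down to just 2, so r1c2=2.
Step 19. [r4c4∈{3}] nothing but 3 survives at r4c4 ⇒ r4c4=3.
Step 20. [r3c1∈{6}] r3c1 is down to just 6 ⇒ r3c1=6.
Step 21. [r5c1∈{5}] nothing but 5 survives at r5c1, so r5c1=5.
Step 22. [r3c4∈{5}] nothing but 5 survives at r3c4 ⇒ r3c4=5.
Step 23. [r5c4∈{6}] r5c4 has the single candidate 6 ⇒ r5c4=6.

Answer: 4 2 6 1 5 3 / 3 1 5 2 6 4 / 6 4 3 5 2 1 / 1 5 2 3 4 6 / 5 3 4 6 1 2 / 2 6 1 4 3 5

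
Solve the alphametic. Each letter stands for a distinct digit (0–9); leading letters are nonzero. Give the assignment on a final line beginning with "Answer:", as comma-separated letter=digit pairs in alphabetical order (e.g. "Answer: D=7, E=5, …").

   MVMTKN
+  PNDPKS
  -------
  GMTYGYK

Step 1. [col 1: N + S ≡ K (mod 10)] several values work for K in column 1 (N + S ≡ K (mod 10), carry-in 0); try K=3 ⇒ K=3.
Step 2. [col 1: N + S ≡ K (mod 10)] several values work for N in column 1 (N + S ≡ K (mod 10), carry-in 0); try N=8. So N=8.
Step 3. [col 1: N + S ≡ K (mod 10)] from column 1 (N=8, K=3, carry-in 0, digits 3,8 already taken and all letters distinct): S must equal 5. So S=5.
Step 4. [col 2: K + K ≡ Y (mod 10)] column 2: given K=3, carry-in 1, and digits 3,5,8 already taken and all letters distinct, K+K≡Y (mod 10) forces Y=7 ⇒ Y=7.
Step 5. [col 3: T + P ≡ G (mod 10)] column 3 (T + P ≡ G (mod 10), carry-in 0) doesn't pin G yet; pick G=1 and continue ⇒ G=1.
Step 6. [col 3: T + P ≡ G (mod 10)] several values work for P in column 3 (T + P ≡ G (mod 10), carry-in 0); try P=9 ⇒ P=9.
Step 7. [col 3: T + P ≡ G (mod 10)] in column 3 we have T+P≡G with carry-in 0; given P=9, G=1 and digits 1,3,5,7,8,9 already taken and all letters distinct, that pins T to 2, so T=2.
Step 8. [col 4: M + D ≡ Y (mod 10)] column 4 (M + D ≡ Y (mod 10), carry-in 1) doesn't pin D yet; pick D=0 and continue, so D=0.
Step 9. [col 4: M + D ≡ Y (mod 10)] from column 4 (D=0, Y=7, carry-in 1, digits 0,1,2,3,5,7,8,9 already taken and all letters distinct): M must equal 6. So M=6.
Step 10. [col 5: V + N ≡ T (mod 10)] from column 5 (N=8, T=2, carry-in 0, digits 0,1,2,3,5,6,7,8,9 already taken and all letters distinct): V must equal 4 ⇒ V=4.

Answer: D=0, G=1, K=3, M=6, N=8, P=9, S=5, T=2, V=4, Y=7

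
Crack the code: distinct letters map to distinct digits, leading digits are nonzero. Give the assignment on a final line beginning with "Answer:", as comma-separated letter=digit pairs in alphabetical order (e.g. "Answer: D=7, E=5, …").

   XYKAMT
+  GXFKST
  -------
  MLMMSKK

Step 1. [M] M is the leading digit of a 7-digit sum of two 6-digit numbers; the final carry is exactly 1. So M=1.
Step 2. [col 1: T + T ≡ K (mod 10)] no forcing yet in column 1 (carry-in 0); T=3 is free and consistent — try it ⇒ T=3.
Step 3. [col 1: T + T ≡ K (mod 10)] column 1 reads T+T+carry(0)=K with T=3; with digits 1,3 already taken and all letters distinct, the only value for K is 6, so K=6.
Step 4. [col 2: M + S ≡ K (mod 10)] column 2 reads M+S+carry(0)=K with M=1, K=6; with digits 1,3,6 already taken and all letters distinct, the only value for S is 5, so S=5.
Step 5. [col 3: A + K ≡ S (mod 10)] column 3: given K=6, S=5, carry-in 0, and digits 1,3,5,6 already taken and all letters distinct, A+K≡S (mod 10) forces A=9 ⇒ A=9.
Step 6. [col 4: K + F ≡ M (mod 10)] column 4: given K=6, M=1, carry-in 1, and digits 1,3,5,6,9 already taken and all letters distinct, K+F≡M (mod 10) forces F=4 ⇒ F=4.
Step 7. [col 5: Y + X ≡ M (mod 10)] no forcing yet in column 5 (carry-in 1); X=2 is free and consistent — try it. So X=2.
Step 8. [col 5: Y + X ≡ M (mod 10)] column 5: given X=2, M=1, carry-in 1, and digits 1,2,3,4,5,6,9 already taken and all letters distinct, Y+X≡M (mod 10) forces Y=8, so Y=8.
Step 9. [col 6: X + G ≡ L (mod 10)] from column 6 (X=2, carry-in 1, digits 1,2,3,4,5,6,8,9 already taken and all letters distinct): L must equal 0, so L=0.
Step 10. [col 6: X + G ≡ L (mod 10)] column 6: given X=2, L=0, carry-in 1, and digits 0,1,2,3,4,5,6,8,9 already taken and all letters distinct, X+G≡L (mod 10) forces G=7. So G=7.

Answer: A=9, F=4, G=7, K=6, L=0, M=1, S=5, T=3, X=2, Y=8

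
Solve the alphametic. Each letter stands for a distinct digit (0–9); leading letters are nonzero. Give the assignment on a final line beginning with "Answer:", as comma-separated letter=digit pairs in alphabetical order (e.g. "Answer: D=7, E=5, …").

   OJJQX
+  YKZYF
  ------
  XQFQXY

Step 1. [col 1: X + F ≡ Y (mod 10)] F=8 is one option consistent with column 1 (X + F ≡ Y (mod 10), carry-in 0) — take it ⇒ F=8.
Step 2. [col 1: X + F ≡ Y (mod 10)] column 1 (X + F ≡ Y (mod 10), carry-in 0) doesn't pin Y yet; pick Y=9 and continue. So Y=9.
Step 3. [col 1: X + F ≡ Y (mod 10)] column 1 reads X+F+carry(0)=Y with F=8, Y=9; with digits 8,9 already taken and all letters distinct, the only value for X is 1, so X=1.
Step 4. [col 2: Q + Y ≡ X (mod 10)] from column 2 (Y=9, X=1, carry-in 0, digits 1,8,9 already taken and all letters distinct): Q must equal 2, so Q=2.
Step 5. [col 3: J + Z ≡ Q (mod 10)] several values work for J in column 3 (J + Z ≡ Q (mod 10), carry-in 1); try J=7, so J=7.
Step 6. [col 3: J + Z ≡ Q (mod 10)] column 3: given J=7, Q=2, carry-in 1, and digits 1,2,7,8,9 already taken and all letters distinct, J+Z≡Q (mod 10) forces Z=4, so Z=4.
Step 7. [col 4: J + K ≡ F (mod 10)] in column 4 we have J+K≡F with carry-in 1; given J=7, F=8 and digits 1,2,4,7,8,9 already taken and all letters distinct, that pins K to 0. So K=0.
Step 8. [col 5: O + Y ≡ Q (mod 10)] column 5 reads O+Y+carry(0)=Q with Y=9, Q=2; with digits 0,1,2,4,7,8,9 already taken and all letters distinct, the only value for O is 3 ⇒ O=3.

Answer: F=8, J=7, K=0, O=3, Q=2, X=1, Y=9, Z=4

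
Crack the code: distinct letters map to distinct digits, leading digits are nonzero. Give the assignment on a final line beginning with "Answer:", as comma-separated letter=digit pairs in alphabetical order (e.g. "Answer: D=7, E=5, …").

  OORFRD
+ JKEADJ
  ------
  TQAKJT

Step 1. [col 1: D + J ≡ T (mod 10)] D=7 is one option consistent with column 1 (D + J ≡ T (mod 10), carry-in 0) — take it ⇒ D=7.
Step 2. [col 1: D + J ≡ T (mod 10)] several values work for J in column 1 (D + J ≡ T (mod 10), carry-in 0); try J=2. So J=2.
Step 3. [col 1: D + J ≡ T (mod 10)] column 1 reads D+J+carry(0)=T with D=7, J=2; with digits 2,7 already taken and all letters distinct, the only value for T is 9 ⇒ T=9.
Step 4. [col 2: R + D ≡ J (mod 10)] column 2 reads R+D+carry(0)=J with D=7, J=2; with digits 2,7,9 already taken and all letters distinct, the only value for R is 5, so R=5.
Step 5. [col 3: F + A ≡ K (mod 10)] several values work for F in column 3 (F + A ≡ K (mod 10), carry-in 1); try F=0. So F=0.
Step 6. [col 3: F + A ≡ K (mod 10)] in column 3 we have F+A≡K with carry-in 1; given F=0 and digits 0,2,5,7,9 already taken and all letters distinct, that pins K to 4, so K=4.
Step 7. [col 3: F + A ≡ K (mod 10)] column 3: given F=0, K=4, carry-in 1, and digits 0,2,4,5,7,9 already taken and all letters distinct, F+A≡K (mod 10) forces A=3, so A=3.
Step 8. [col 4: R + E ≡ A (mod 10)] column 4: given R=5, A=3, carry-in 0, and digits 0,2,3,4,5,7,9 already taken and all letters distinct, R+E≡A (mod 10) forces E=8 ⇒ E=8.
Step 9. [col 5: O + K ≡ Q (mod 10)] no forcing yet in column 5 (carry-in 1); O=6 is free and consistent — try it. So O=6.
Step 10. [col 5: O + K ≡ Q (mod 10)] column 5: given O=6, K=4, carry-in 1, and digits 0,2,3,4,5,6,7,8,9 already taken and all letters distinct, O+K≡Q (mod 10) forces Q=1 ⇒ Q=1.

Answer: A=3, D=7, E=8, F=0, J=2, K=4, O=6, Q=1, R=5, T=9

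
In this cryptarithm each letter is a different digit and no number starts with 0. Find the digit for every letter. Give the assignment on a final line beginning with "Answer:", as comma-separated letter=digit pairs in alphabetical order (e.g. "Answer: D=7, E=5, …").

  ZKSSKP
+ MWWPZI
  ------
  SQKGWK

Step 1. [col 1: P + I ≡ K (mod 10)] no forcing yet in column 1 (carry-in 0); I=9 is free and consistent — try it. So I=9.
Step 2. [col 1: P + I ≡ K (mod 10)] no forcing yet in column 1 (carry-in 0); P=1 is free and consistent — try it ⇒ P=1.
Step 3. [col 1: P + I ≡ K (mod 10)] from column 1 (P=1, I=9, carry-in 0, digits 1,9 already taken and all letters distinct): K must equal 0. So K=0.
Step 4. [col 2: K + Z ≡ W (mod 10)] column 2 (K + Z ≡ W (mod 10), carry-in 1) doesn't pin Z yet; pick Z=2 and continue. So Z=2.
Step 5. [col 2: K + Z ≡ W (mod 10)] column 2 reads K+Z+carry(1)=W with K=0, Z=2; with digits 0,1,2,9 already taken and all letters distinct, the only value for W is 3 ⇒ W=3.
Step 6. [col 3: S + P ≡ G (mod 10)] several values work for S in column 3 (S + P ≡ G (mod 10), carry-in 0); try S=7 ⇒ S=7.
Step 7. [col 3: S + P ≡ G (mod 10)] column 3: given S=7, P=1, carry-in 0, and digits 0,1,2,3,7,9 already taken and all letters distinct, S+P≡G (mod 10) forces G=8, so G=8.
Step 8. [col 5: K + W ≡ Q (mod 10)] in column 5 we have K+W≡Q with carry-in 1; given K=0, W=3 and digits 0,1,2,3,7,8,9 already taken and all letters distinct, that pins Q to 4, so Q=4.
Step 9. [col 6: Z + M ≡ S (mod 10)] in column 6 we have Z+M≡S with carry-in 0; given Z=2, S=7 and digits 0,1,2,3,4,7,8,9 already taken and all letters distinct, that pins M to 5 ⇒ M=5.

Answer: G=8, I=9, K=0, M=5, P=1, Q=4, S=7, W=3, Z=2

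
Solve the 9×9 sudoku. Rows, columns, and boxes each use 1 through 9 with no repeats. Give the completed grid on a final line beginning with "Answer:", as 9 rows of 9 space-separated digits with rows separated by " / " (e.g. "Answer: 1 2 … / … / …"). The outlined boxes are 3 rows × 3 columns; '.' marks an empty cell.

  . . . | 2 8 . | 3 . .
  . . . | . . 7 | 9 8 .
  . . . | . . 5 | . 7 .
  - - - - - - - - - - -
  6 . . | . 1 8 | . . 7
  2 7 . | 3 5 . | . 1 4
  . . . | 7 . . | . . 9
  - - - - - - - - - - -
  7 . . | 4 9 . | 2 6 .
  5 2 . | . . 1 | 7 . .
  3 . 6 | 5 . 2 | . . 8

Step 1. [r4c7∈{5}] r4c7 has the single candidate 5 ⇒ r4c7=5.
Step 2. [r1c8∈{4,5}] 5 has one home in col 8: r1c8 ⇒ r1c8=5.
Step 3. [r3c7∈{1,4,6}] box 3 places 4 nowhere but r3c7, so r3c7=4.
Step 4. [r4c4∈{9}] nothing but 9 survives at r4c4, so r4c4=9.
Step 5. [r1c6∈{4,6,9}] in col 6, 9 fits only at r1c6. So r1c6=9.
Step 6. [r2c5∈{3,4,6}] r2c5 is the only open cell in box 2 admitting 4. So r2c5=4.
Step 7. [r2c1∈{1}] r2c1 is down to just 1. So r2c1=1.
Step 8. [r2c4∈{6}] only 6 remains possible at r2c4, so r2c4=6.
Step 9. [r6c6∈{4,6}] 4 has one home in col 6: r6c6, so r6c6=4.
Step 10. [r6c1∈{8}] r6c1 has the single candidate 8 ⇒ r6c1=8.
Step 11. [r1c9∈{1,6}] in row 1, 1 fits only at r1c9, so r1c9=1.
Step 12. [r8c9∈{3}] r8c9's peers cover all but 3 ⇒ r8c9=3.
Step 13. [r4c8∈{2,3}] across row 4, 2 lands solely at r4c8. So r4c8=2.
Step 14. [r5c6∈{6}] only 6 remains possible at r5c6. So r5c6=6.
Step 15. [r1c1∈{4}] nothing but 4 survives at r1c1, so r1c1=4.
Step 16. [r3c5∈{3}] nothing but 3 survives at r3c5 ⇒ r3c5=3.
Step 17. [r3c9∈{2,6}] r3c9 is the only open cell in col 9 admitting 6. So r3c9=6.
Step 18. [r3c3∈{2,8,9}] row 3 places 2 nowhere but r3c3 ⇒ r3c3=2.
Step 19. [r6c8∈{3}] only 3 remains possible at r6c8, so r6c8=3.
Step 20. [r3c2∈{8,9}] in row 3, 8 fits only at r3c2, so r3c2=8.
Step 21. [r9c2∈{1,4,9}] r9c2 is the only open cell in col 2 admitting 9 ⇒ r9c2=9.
Step 22. [r8c3∈{4,8}] in box 7, 4 fits only at r8c3, so r8c3=4.
Step 23. [r7c2∈{1}] r7c2's peers cover all but 1. So r7c2=1.
Step 24. [r6c2∈{5}] nothing but 5 survives at r6c2 ⇒ r6c2=5.
Step 25. [r2c2∈{3}] r2c2 is down to just 3, so r2c2=3.
Step 26. [r8c4∈{8}] nothing but 8 survives at r8c4 ⇒ r8c4=8.
Step 27. [r5c3∈{9}] nothing but 9 survives at r5c3. So r5c3=9.
Step 28. [r8c5∈{6}] r8c5's peers cover all but 6 ⇒ r8c5=6.
Step 29. [r4c2∈{4}] only 4 remains possible at r4c2. So r4c2=4.
Step 30. [r2c3∈{5}] r2c3's peers cover all but 5 ⇒ r2c3=5.
Step 31. [r7c3∈{8}] r7c3 is down to just 8 ⇒ r7c3=8.
Step 32. [r2c9∈{2}] r2c9 is down to just 2, so r2c9=2.
Step 33. [r8c8∈{9}] nothing but 9 survives at r8c8. So r8c8=9.
Step 34. [r6c3∈{1}] only 1 remains possible at r6c3, so r6c3=1.
Step 35. [r4c3∈{3}] r4c3 is down to just 3 ⇒ r4c3=3.
Step 36. [r7c6∈{3}] nothing but 3 survives at r7c6. So r7c6=3.
Step 37. [r9c7∈{1}] only 1 remains possible at r9c7. So r9c7=1.
Step 38. [r9c8∈{4}] nothing but 4 survives at r9c8 ⇒ r9c8=4.
Step 39. [r9c5∈{7}] r9c5 has the single candidate 7 ⇒ r9c5=7.
Step 40. [r1c2∈{6}] r1c2's peers cover all but 6. So r1c2=6.
Step 41. [r3c1∈{9}] r3c1 has the single candidate 9, so r3c1=9.
Step 42. [r6c5∈{2}] r6c5's peers cover all but 2. So r6c5=2.
Step 43. [r3c4∈{1}] r3c4 has the single candidate 1. So r3c4=1.
Step 44. [r1c3∈{7}] only 7 remains possible at r1c3. So r1c3=7.
Step 45. [r5c7∈{8}] only 8 remains possible at r5c7 ⇒ r5c7=8.
Step 46. [r6c7∈{6}] nothing but 6 survives at r6c7, so r6c7=6.
Step 47. [r7c9∈{5}] r7c9's peers cover all but 5 ⇒ r7c9=5.

Answer: 4 6 7 2 8 9 3 5 1 / 1 3 5 6 4 7 9 8 2 / 9 8 2 1 3 5 4 7 6 / 6 4 3 9 1 8 5 2 7 / 2 7 9 3 5 6 8 1 4 / 8 5 1 7 2 4 6 3 9 / 7 1 8 4 9 3 2 6 5 / 5 2 4 8 6 1 7 9 3 / 3 9 6 5 7 2 1 4 8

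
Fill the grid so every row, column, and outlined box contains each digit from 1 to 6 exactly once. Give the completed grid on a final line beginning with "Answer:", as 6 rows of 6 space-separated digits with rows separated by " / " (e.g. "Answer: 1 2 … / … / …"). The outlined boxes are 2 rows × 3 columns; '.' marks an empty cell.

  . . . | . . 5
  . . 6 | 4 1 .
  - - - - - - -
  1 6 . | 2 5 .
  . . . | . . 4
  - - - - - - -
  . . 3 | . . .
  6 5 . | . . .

Step 1. [r3c6∈{3}] r3c6 is down to just 3 ⇒ r3c6=3.
Step 2. [r2c6∈{2}] only 2 remains possible at r2c6. So r2c6=2.
Step 3. [r2c2∈{3}] r2c2 is down to just 3. So r2c2=3.
Step 4. [r4c2∈{2}] r4c2 has the single candidate 2, so r4c2=2.
Step 5. [r6c6∈{1}] r6c6 is down to just 1. So r6c6=1.
Step 6. [r1c3∈{1,2,4}] r1c3 is the only open cell in col 3 admitting 1. So r1c3=1.
Step 7. [r4c5∈{6}] only 6 remains possible at r4c5. So r4c5=6.
Step 8. [r6c3∈{2,4}] in col 3, 2 fits only at r6c3, so r6c3=2.
Step 9. [r5c1∈{4}] r5c1's peers cover all but 4 ⇒ r5c1=4.
Step 10. [r1c4∈{3,6}] r1c4 is the only open cell in row 1 admitting 6, so r1c4=6.
Step 11. [r6c5∈{3,4}] in row 6, 4 fits only at r6c5 ⇒ r6c5=4.
Step 12. [r4c1∈{3,5}] row 4 places 3 nowhere but r4c1. So r4c1=3.
Step 13. [r4c3∈{5}] nothing but 5 survives at r4c3, so r4c3=5.
Step 14. [r6c4∈{3}] r6c4 is down to just 3 ⇒ r6c4=3.
Step 15. [r3c3∈{4}] r3c3 is down to just 4, so r3c3=4.
Step 16. [r1c5∈{3}] r1c5 has the single candidate 3. So r1c5=3.
Step 17. [r5c2∈{1}] nothing but 1 survives at r5c2. So r5c2=1.
Step 18. [r2c1∈{5}] r2c1 is down to just 5 ⇒ r2c1=5.
Step 19. [r1c2∈{4}] r1c2 has the single candidate 4 ⇒ r1c2=4.
Step 20. [r4c4∈{1}] only 1 remains possible at r4c4, so r4c4=1.
Step 21. [r5c5∈{2}] nothing but 2 survives at r5c5. So r5c5=2.
Step 22. [r1c1∈{2}] r1c1 has the single candidate 2. So r1c1=2.
Step 23. [r5c4∈{5}] r5c4 has the single candidate 5 ⇒ r5c4=5.
Step 24. [r5c6∈{6}] only 6 remains possible at r5c6. So r5c6=6.

Answer: 2 4 1 6 3 5 / 5 3 6 4 1 2 / 1 6 4 2 5 3 / 3 2 5 1 6 4 / 4 1 3 5 2 6 / 6 5 2 3 4 1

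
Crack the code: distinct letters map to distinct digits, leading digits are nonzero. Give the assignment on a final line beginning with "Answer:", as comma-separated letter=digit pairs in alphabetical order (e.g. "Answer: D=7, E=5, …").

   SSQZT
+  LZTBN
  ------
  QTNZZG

Step 1. [Q] Q is the leading digit of a 6-digit sum of two 5-digit numbers; the final carry is exactly 1 ⇒ Q=1.
Step 2. [col 1: T + N ≡ G (mod 10)] T=2 is one option consistent with column 1 (T + N ≡ G (mod 10), carry-in 0) — take it. So T=2.
Step 3. [col 1: T + N ≡ G (mod 10)] column 1 (T + N ≡ G (mod 10), carry-in 0) doesn't pin N yet; pick N=7 and continue. So N=7.
Step 4. [col 1: T + N ≡ G (mod 10)] column 1 reads T+N+carry(0)=G with T=2, N=7; with digits 1,2,7 already taken and all letters distinct, the only value for G is 9 ⇒ G=9.
Step 5. [col 2: Z + B ≡ Z (mod 10)] column 2: given nothing yet, carry-in 0, and digits 1,2,7,9 already taken and all letters distinct, Z+B≡Z (mod 10) forces B=0. So B=0.
Step 6. [col 2: Z + B ≡ Z (mod 10)] several values work for Z in column 2 (Z + B ≡ Z (mod 10), carry-in 0); try Z=3. So Z=3.
Step 7. [col 4: S + Z ≡ N (mod 10)] column 4 reads S+Z+carry(0)=N with Z=3, N=7; with digits 0,1,2,3,7,9 already taken and all letters distinct, the only value for S is 4. So S=4.
Step 8. [col 5: S + L ≡ T (mod 10)] from column 5 (S=4, T=2, carry-in 0, digits 0,1,2,3,4,7,9 already taken and all letters distinct): L must equal 8. So L=8.

Answer: B=0, G=9, L=8, N=7, Q=1, S=4, T=2, Z=3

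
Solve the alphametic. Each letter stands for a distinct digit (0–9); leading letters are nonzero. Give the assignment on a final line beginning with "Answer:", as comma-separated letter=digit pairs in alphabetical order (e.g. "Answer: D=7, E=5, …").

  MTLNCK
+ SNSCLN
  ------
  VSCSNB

Step 1. [col 1: K + N ≡ B (mod 10)] several values work for B in column 1 (K + N ≡ B (mod 10), carry-in 0); try B=2 ⇒ B=2.
Step 2. [col 1: K + N ≡ B (mod 10)] K=9 is one option consistent with column 1 (K + N ≡ B (mod 10), carry-in 0) — take it. So K=9.
Step 3. [col 1: K + N ≡ B (mod 10)] column 1 reads K+N+carry(0)=B with K=9, B=2; with digits 2,9 already taken and all letters distinct, the only value for N is 3 ⇒ N=3.
Step 4. [col 2: C + L ≡ N (mod 10)] no forcing yet in column 2 (carry-in 1); C=7 is free and consistent — try it, so C=7.
Step 5. [col 2: C + L ≡ N (mod 10)] in column 2 we have C+L≡N with carry-in 1; given C=7, N=3 and digits 2,3,7,9 already taken and all letters distinct, that pins L to 5 ⇒ L=5.
Step 6. [col 3: N + C ≡ S (mod 10)] from column 3 (N=3, C=7, carry-in 1, digits 2,3,5,7,9 already taken and all letters distinct): S must equal 1, so S=1.
Step 7. [col 5: T + N ≡ S (mod 10)] column 5: given N=3, S=1, carry-in 0, and digits 1,2,3,5,7,9 already taken and all letters distinct, T+N≡S (mod 10) forces T=8 ⇒ T=8.
Step 8. [col 6: M + S ≡ V (mod 10)] in column 6 we have M+S≡V with carry-in 1; given S=1 and digits 1,2,3,5,7,8,9 already taken and all letters distinct, that pins M to 4, so M=4.
Step 9. [col 6: M + S ≡ V (mod 10)] column 6 reads M+S+carry(1)=V with M=4, S=1; with digits 1,2,3,4,5,7,8,9 already taken and all letters distinct, the only value for V is 6, so V=6.

Answer: B=2, C=7, K=9, L=5, M=4, N=3, S=1, T=8, V=6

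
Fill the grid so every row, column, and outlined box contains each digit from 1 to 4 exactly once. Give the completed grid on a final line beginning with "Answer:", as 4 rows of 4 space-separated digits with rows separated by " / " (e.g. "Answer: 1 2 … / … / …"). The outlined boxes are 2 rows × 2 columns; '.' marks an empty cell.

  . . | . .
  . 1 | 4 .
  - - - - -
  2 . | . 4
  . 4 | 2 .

Step 1. [r2c1∈{3}] r2c1's peers cover all but 3 ⇒ r2c1=3.
Step 2. [r4c4∈{1,3}] in row 4, 3 fits only at r4c4, so r4c4=3.
Step 3. [r1c4∈{1,2}] col 4 places 1 nowhere but r1c4 ⇒ r1c4=1.
Step 4. [r3c2∈{3}] r3c2 has the single candidate 3 ⇒ r3c2=3.
Step 5. [r3c3∈{1}] r3c3 has the single candidate 1, so r3c3=1.
Step 6. [r4c1∈{1}] r4c1's peers cover all but 1, so r4c1=1.
Step 7. [r1c3∈{3}] r1c3 has the single candidate 3 ⇒ r1c3=3.
Step 8. [r1c1∈{4}] nothing but 4 survives at r1c1. So r1c1=4.
Step 9. [r2c4∈{2}] r2c4 has the single candidate 2, so r2c4=2.
Step 10. [r1c2∈{2}] only 2 remains possible at r1c2. So r1c2=2.

Answer: 4 2 3 1 / 3 1 4 2 / 2 3 1 4 / 1 4 2 3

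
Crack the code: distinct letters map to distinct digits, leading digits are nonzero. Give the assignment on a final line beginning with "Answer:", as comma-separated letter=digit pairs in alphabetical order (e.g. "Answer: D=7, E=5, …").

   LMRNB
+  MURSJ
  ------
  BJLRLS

Step 1. [col 1: B + J ≡ S (mod 10)] B=1 is one option consistent with column 1 (B + J ≡ S (mod 10), carry-in 0) — take it ⇒ B=1.
Step 2. [col 1: B + J ≡ S (mod 10)] S=5 is one option consistent with column 1 (B + J ≡ S (mod 10), carry-in 0) — take it ⇒ S=5.
Step 3. [col 1: B + J ≡ S (mod 10)] from column 1 (B=1, S=5, carry-in 0, digits 1,5 already taken and all letters distinct): J must equal 4. So J=4.
Step 4. [col 2: N + S ≡ L (mod 10)] no forcing yet in column 2 (carry-in 0); N=3 is free and consistent — try it. So N=3.
Step 5. [col 2: N + S ≡ L (mod 10)] from column 2 (N=3, S=5, carry-in 0, digits 1,3,4,5 already taken and all letters distinct): L must equal 8. So L=8.
Step 6. [col 3: R + R ≡ R (mod 10)] column 3 reads R+R+carry(0)=R with nothing yet; with digits 1,3,4,5,8 already taken and all letters distinct, the only value for R is 0, so R=0.
Step 7. [col 4: M + U ≡ L (mod 10)] M=6 is one option consistent with column 4 (M + U ≡ L (mod 10), carry-in 0) — take it, so M=6.
Step 8. [col 4: M + U ≡ L (mod 10)] in column 4 we have M+U≡L with carry-in 0; given M=6, L=8 and digits 0,1,3,4,5,6,8 already taken and all letters distinct, that pins U to 2. So U=2.

Answer: B=1, J=4, L=8, M=6, N=3, R=0, S=5, U=2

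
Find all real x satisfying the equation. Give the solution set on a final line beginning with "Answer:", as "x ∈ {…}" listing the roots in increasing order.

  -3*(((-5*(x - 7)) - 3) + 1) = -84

Step 1. [-3*(((-5*(x - 7)) - 3) + 1) = -84] -3·(inner) — divide through by -3, so div: ((-5*(x - 7)) - 3) + 1 = 28.
Step 2. [((-5*(x - 7)) - 3) + 1 = 28] 1 comes off first (subtract 1). So sub: (-5*(x - 7)) - 3 = 27.
Step 3. [(-5*(x - 7)) - 3 = 27] -3 is outermost — add 3 both sides, so sub: -5*(x - 7) = 30.
Step 4. [-5*(x - 7) = 30] LHS = -5·(…); ÷-5 both sides ⇒ div: x - 7 = -6.
Step 5. [x - 7 = -6] add 7: x sits inside (… - 7), so sub: x = 1.

Answer: x ∈ {1}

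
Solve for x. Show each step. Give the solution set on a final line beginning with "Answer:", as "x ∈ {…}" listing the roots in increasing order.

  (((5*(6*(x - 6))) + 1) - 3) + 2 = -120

Step 1. [(((5*(6*(x - 6))) + 1) - 3) + 2 = -120] +2 is outermost — subtract 2 both sides, so sub: ((5*(6*(x - 6))) + 1) - 3 = -122.
Step 2. [((5*(6*(x - 6))) + 1) - 3 = -122] -3 is outermost — add 3 both sides, so sub: (5*(6*(x - 6))) + 1 = -119.
Step 3. [(5*(6*(x - 6))) + 1 = -119] peel the +1: subtract 1 from each side, so sub: 5*(6*(x - 6)) = -120.
Step 4. [5*(6*(x - 6)) = -120] LHS = 5·(…); ÷5 both sides, so div: 6*(x - 6) = -24.
Step 5. [6*(x - 6) = -24] divide by the outer 6 ⇒ div: x - 6 = -4.
Step 6. [x - 6 = -4] add 6: x sits inside (… - 6). So sub: x = 2.

Answer: x ∈ {2}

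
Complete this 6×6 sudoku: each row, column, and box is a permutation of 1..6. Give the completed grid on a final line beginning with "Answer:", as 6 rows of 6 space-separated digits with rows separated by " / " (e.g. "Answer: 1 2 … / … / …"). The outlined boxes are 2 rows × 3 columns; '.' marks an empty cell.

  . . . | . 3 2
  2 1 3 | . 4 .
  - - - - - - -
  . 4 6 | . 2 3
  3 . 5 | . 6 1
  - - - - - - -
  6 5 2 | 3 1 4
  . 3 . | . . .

Step 1. [r3c4∈{5}] only 5 remains possible at r3c4 ⇒ r3c4=5.
Step 2. [r2c4∈{6}] r2c4's peers cover all but 6, so r2c4=6.
Step 3. [r1c3∈{4}] r1c3's peers cover all but 4 ⇒ r1c3=4.
Step 4. [r2c6∈{5}] r2c6 is down to just 5. So r2c6=5.
Step 5. [r6c3∈{1}] r6c3 is down to just 1. So r6c3=1.
Step 6. [r4c2∈{2}] r4c2's peers cover all but 2. So r4c2=2.
Step 7. [r6c6∈{6}] r6c6's peers cover all but 6 ⇒ r6c6=6.
Step 8. [r6c1∈{4}] r6c1's peers cover all but 4. So r6c1=4.
Step 9. [r1c2∈{6}] r1c2 is down to just 6, so r1c2=6.
Step 10. [r6c4∈{2}] r6c4 has the single candidate 2, so r6c4=2.
Step 11. [r1c4∈{1}] only 1 remains possible at r1c4, so r1c4=1.
Step 12. [r1c1∈{5}] r1c1's peers cover all but 5. So r1c1=5.
Step 13. [r3c1∈{1}] r3c1 has the single candidate 1. So r3c1=1.
Step 14. [r6c5∈{5}] r6c5 has the single candidate 5, so r6c5=5.
Step 15. [r4c4∈{4}] only 4 remains possible at r4c4. So r4c4=4.

Answer: 5 6 4 1 3 2 / 2 1 3 6 4 5 / 1 4 6 5 2 3 / 3 2 5 4 6 1 / 6 5 2 3 1 4 / 4 3 1 2 5 6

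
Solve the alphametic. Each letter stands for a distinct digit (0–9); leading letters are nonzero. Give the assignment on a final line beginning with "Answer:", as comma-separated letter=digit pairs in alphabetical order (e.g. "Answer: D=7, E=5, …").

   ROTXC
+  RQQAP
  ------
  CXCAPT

Step 1. [col 1: C + P ≡ T (mod 10)] P=8 is one option consistent with column 1 (C + P ≡ T (mod 10), carry-in 0) — take it. So P=8.
Step 2. [col 1: C + P ≡ T (mod 10)] no forcing yet in column 1 (carry-in 0); T=9 is free and consistent — try it, so T=9.
Step 3. [col 1: C + P ≡ T (mod 10)] in column 1 we have C+P≡T with carry-in 0; given P=8, T=9 and digits 8,9 already taken and all letters distinct, that pins C to 1 ⇒ C=1.
Step 4. [col 2: X + A ≡ P (mod 10)] column 2 (X + A ≡ P (mod 10), carry-in 0) doesn't pin A yet; pick A=3 and continue, so A=3.
Step 5. [col 2: X + A ≡ P (mod 10)] column 2: given A=3, P=8, carry-in 0, and digits 1,3,8,9 already taken and all letters distinct, X+A≡P (mod 10) forces X=5, so X=5.
Step 6. [col 3: T + Q ≡ A (mod 10)] column 3: given T=9, A=3, carry-in 0, and digits 1,3,5,8,9 already taken and all letters distinct, T+Q≡A (mod 10) forces Q=4, so Q=4.
Step 7. [col 4: O + Q ≡ C (mod 10)] column 4 reads O+Q+carry(1)=C with Q=4, C=1; with digits 1,3,4,5,8,9 already taken and all letters distinct, the only value for O is 6, so O=6.
Step 8. [col 5: R + R ≡ X (mod 10)] several values work for R in column 5 (R + R ≡ X (mod 10), carry-in 1); try R=7. So R=7.

Answer: A=3, C=1, O=6, P=8, Q=4, R=7, T=9, X=5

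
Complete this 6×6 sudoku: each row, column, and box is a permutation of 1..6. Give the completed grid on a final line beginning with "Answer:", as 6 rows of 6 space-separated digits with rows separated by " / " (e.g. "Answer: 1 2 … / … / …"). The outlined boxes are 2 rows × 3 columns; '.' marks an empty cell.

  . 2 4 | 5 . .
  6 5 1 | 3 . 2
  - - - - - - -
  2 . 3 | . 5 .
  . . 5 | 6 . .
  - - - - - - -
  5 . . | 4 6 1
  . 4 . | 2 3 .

Step 1. [r4c2∈{1}] r4c2's peers cover all but 1 ⇒ r4c2=1.
Step 2. [r3c6∈{4}] only 4 remains possible at r3c6. So r3c6=4.
Step 3. [r6c6∈{5}] r6c6's peers cover all but 5 ⇒ r6c6=5.
Step 4. [r5c2∈{3}] only 3 remains possible at r5c2. So r5c2=3.
Step 5. [r4c1∈{4}] r4c1's peers cover all but 4. So r4c1=4.
Step 6. [r3c4∈{1}] r3c4 is down to just 1. So r3c4=1.
Step 7. [r3c2∈{6}] only 6 remains possible at r3c2. So r3c2=6.
Step 8. [r6c1∈{1}] r6c1 is down to just 1 ⇒ r6c1=1.
Step 9. [r1c6∈{6}] r1c6 is down to just 6. So r1c6=6.
Step 10. [r6c3∈{6}] r6c3 is down to just 6. So r6c3=6.
Step 11. [r1c1∈{3}] r1c1's peers cover all but 3. So r1c1=3.
Step 12. [r4c6∈{3}] only 3 remains possible at r4c6 ⇒ r4c6=3.
Step 13. [r1c5∈{1}] r1c5 has the single candidate 1. So r1c5=1.
Step 14. [r2c5∈{4}] r2c5 is down to just 4, so r2c5=4.
Step 15. [r5c3∈{2}] nothing but 2 survives at r5c3 ⇒ r5c3=2.
Step 16. [r4c5∈{2}] only 2 remains possible at r4c5 ⇒ r4c5=2.

Answer: 3 2 4 5 1 6 / 6 5 1 3 4 2 / 2 6 3 1 5 4 / 4 1 5 6 2 3 / 5 3 2 4 6 1 / 1 4 6 2 3 5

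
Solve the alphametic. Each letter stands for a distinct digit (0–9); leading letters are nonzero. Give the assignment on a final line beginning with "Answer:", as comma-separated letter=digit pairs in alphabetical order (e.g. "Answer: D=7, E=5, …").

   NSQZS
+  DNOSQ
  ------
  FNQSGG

Step 1. [col 1: S + Q ≡ G (mod 10)] column 1 (S + Q ≡ G (mod 10), carry-in 0) doesn't pin Q yet; pick Q=5 and continue. So Q=5.
Step 2. [col 1: S + Q ≡ G (mod 10)] column 1 (S + Q ≡ G (mod 10), carry-in 0) doesn't pin G yet; pick G=3 and continue, so G=3.
Step 3. [F] the sum has 6 digits but both addends have 5; that extra leading digit F is the final carry, namely 1, so F=1.
Step 4. [col 1: S + Q ≡ G (mod 10)] column 1: given Q=5, G=3, carry-in 0, and digits 1,3,5 already taken and all letters distinct, S+Q≡G (mod 10) forces S=8, so S=8.
Step 5. [col 2: Z + S ≡ G (mod 10)] column 2: given S=8, G=3, carry-in 1, and digits 1,3,5,8 already taken and all letters distinct, Z+S≡G (mod 10) forces Z=4 ⇒ Z=4.
Step 6. [col 3: Q + O ≡ S (mod 10)] from column 3 (Q=5, S=8, carry-in 1, digits 1,3,4,5,8 already taken and all letters distinct): O must equal 2. So O=2.
Step 7. [col 4: S + N ≡ Q (mod 10)] from column 4 (S=8, Q=5, carry-in 0, digits 1,2,3,4,5,8 already taken and all letters distinct): N must equal 7 ⇒ N=7.
Step 8. [col 5: N + D ≡ N (mod 10)] from column 5 (N=7, carry-in 1, digits 1,2,3,4,5,7,8 already taken and all letters distinct): D must equal 9 ⇒ D=9.

Answer: D=9, F=1, G=3, N=7, O=2, Q=5, S=8, Z=4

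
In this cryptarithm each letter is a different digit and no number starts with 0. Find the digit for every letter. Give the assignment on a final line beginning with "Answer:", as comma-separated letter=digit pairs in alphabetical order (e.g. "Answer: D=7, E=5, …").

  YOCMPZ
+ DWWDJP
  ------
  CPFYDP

Step 1. [col 1: Z + P ≡ P (mod 10)] from column 1 (nothing yet, carry-in 0, all letters distinct, none taken yet): Z must equal 0. So Z=0.
Step 2. [col 1: Z + P ≡ P (mod 10)] no forcing yet in column 1 (carry-in 0); P=5 is free and consistent — try it ⇒ P=5.
Step 3. [col 2: P + J ≡ D (mod 10)] no forcing yet in column 2 (carry-in 0); J=7 is free and consistent — try it ⇒ J=7.
Step 4. [col 2: P + J ≡ D (mod 10)] in column 2 we have P+J≡D with carry-in 0; given P=5, J=7 and digits 0,5,7 already taken and all letters distinct, that pins D to 2 ⇒ D=2.
Step 5. [col 3: M + D ≡ Y (mod 10)] column 3 (M + D ≡ Y (mod 10), carry-in 1) doesn't pin Y yet; pick Y=6 and continue ⇒ Y=6.
Step 6. [col 3: M + D ≡ Y (mod 10)] in column 3 we have M+D≡Y with carry-in 1; given D=2, Y=6 and digits 0,2,5,6,7 already taken and all letters distinct, that pins M to 3 ⇒ M=3.
Step 7. [col 4: C + W ≡ F (mod 10)] column 4: given nothing yet, carry-in 0, and digits 0,2,3,5,6,7 already taken and all letters distinct, C+W≡F (mod 10) forces F=9. So F=9.
Step 8. [col 4: C + W ≡ F (mod 10)] several values work for C in column 4 (C + W ≡ F (mod 10), carry-in 0); try C=8 ⇒ C=8.
Step 9. [col 4: C + W ≡ F (mod 10)] from column 4 (C=8, F=9, carry-in 0, digits 0,2,3,5,6,7,8,9 already taken and all letters distinct): W must equal 1, so W=1.
Step 10. [col 5: O + W ≡ P (mod 10)] in column 5 we have O+W≡P with carry-in 0; given W=1, P=5 and digits 0,1,2,3,5,6,7,8,9 already taken and all letters distinct, that pins O to 4, so O=4.

Answer: C=8, D=2, F=9, J=7, M=3, O=4, P=5, W=1, Y=6, Z=0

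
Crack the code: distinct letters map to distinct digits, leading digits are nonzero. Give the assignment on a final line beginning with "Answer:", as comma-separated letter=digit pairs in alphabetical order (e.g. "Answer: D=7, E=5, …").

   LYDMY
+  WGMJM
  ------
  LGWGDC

Step 1. [col 1: Y + M ≡ C (mod 10)] column 1 (Y + M ≡ C (mod 10), carry-in 0) doesn't pin M yet; pick M=7 and continue. So M=7.
Step 2. [col 1: Y + M ≡ C (mod 10)] no forcing yet in column 1 (carry-in 0); C=5 is free and consistent — try it ⇒ C=5.
Step 3. [L] L is the leading digit of a 6-digit sum of two 5-digit numbers; the final carry is exactly 1. So L=1.
Step 4. [col 1: Y + M ≡ C (mod 10)] column 1: given M=7, C=5, carry-in 0, and digits 1,5,7 already taken and all letters distinct, Y+M≡C (mod 10) forces Y=8 ⇒ Y=8.
Step 5. [col 2: M + J ≡ D (mod 10)] J=4 is one option consistent with column 2 (M + J ≡ D (mod 10), carry-in 1) — take it. So J=4.
Step 6. [col 2: M + J ≡ D (mod 10)] column 2: given M=7, J=4, carry-in 1, and digits 1,4,5,7,8 already taken and all letters distinct, M+J≡D (mod 10) forces D=2. So D=2.
Step 7. [col 3: D + M ≡ G (mod 10)] column 3 reads D+M+carry(1)=G with D=2, M=7; with digits 1,2,4,5,7,8 already taken and all letters distinct, the only value for G is 0 ⇒ G=0.
Step 8. [col 4: Y + G ≡ W (mod 10)] column 4: given Y=8, G=0, carry-in 1, and digits 0,1,2,4,5,7,8 already taken and all letters distinct, Y+G≡W (mod 10) forces W=9 ⇒ W=9.

Answer: C=5, D=2, G=0, J=4, L=1, M=7, W=9, Y=8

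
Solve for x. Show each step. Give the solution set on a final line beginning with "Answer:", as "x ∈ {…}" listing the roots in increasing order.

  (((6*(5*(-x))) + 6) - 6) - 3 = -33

Step 1. [(((6*(5*(-x))) + 6) - 6) - 3 = -33] the outer -3 inverts by adding 3 ⇒ sub: ((6*(5*(-x))) + 6) - 6 = -30.
Step 2. [((6*(5*(-x))) + 6) - 6 = -30] -6 is outermost — add 6 both sides ⇒ sub: (6*(5*(-x))) + 6 = -24.
Step 3. [(6*(5*(-x))) + 6 = -24] the outer +6 inverts by subtracting 6. So sub: 6*(5*(-x)) = -30.
Step 4. [6*(5*(-x)) = -30] LHS = 6·(…); ÷6 both sides ⇒ div: 5*(-x) = -5.
Step 5. [5*(-x) = -5] LHS = 5·(…); ÷5 both sides. So div: -x = -1.
Step 6. [-x = -1] flip signs both sides. So neg: x = 1.

Answer: x ∈ {1}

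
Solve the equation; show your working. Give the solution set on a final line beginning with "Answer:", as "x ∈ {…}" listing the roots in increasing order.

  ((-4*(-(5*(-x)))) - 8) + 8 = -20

Step 1. [((-4*(-(5*(-x)))) - 8) + 8 = -20] the outer +8 inverts by subtracting 8 ⇒ sub: (-4*(-(5*(-x)))) - 8 = -28.
Step 2. [(-4*(-(5*(-x)))) - 8 = -28] common factor -4 (LHS and -28) — divide through, so factor: (-(5*(-x))) + 2 = 7.
Step 3. [(-(5*(-x))) + 2 = 7] 2 comes off first (subtract 2) ⇒ sub: -(5*(-x)) = 5.
Step 4. [-(5*(-x)) = 5] LHS negated; negate both sides, so neg: 5*(-x) = -5.
Step 5. [5*(-x) = -5] LHS = 5·(…); ÷5 both sides ⇒ div: -x = -1.
Step 6. [-x = -1] flip signs both sides, so neg: x = 1.

Answer: x ∈ {1}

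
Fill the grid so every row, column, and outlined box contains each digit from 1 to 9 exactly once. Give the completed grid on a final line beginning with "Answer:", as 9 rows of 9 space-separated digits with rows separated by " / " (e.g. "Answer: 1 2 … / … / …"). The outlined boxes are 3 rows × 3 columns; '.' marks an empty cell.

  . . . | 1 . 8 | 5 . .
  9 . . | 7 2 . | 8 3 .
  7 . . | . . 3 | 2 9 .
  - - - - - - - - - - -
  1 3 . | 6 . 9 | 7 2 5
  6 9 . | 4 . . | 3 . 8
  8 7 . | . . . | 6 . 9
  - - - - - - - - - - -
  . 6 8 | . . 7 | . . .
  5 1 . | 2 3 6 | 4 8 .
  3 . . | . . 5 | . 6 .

Step 1. [r2c6∈{4}] r2c6 is down to just 4 ⇒ r2c6=4.
Step 2. [r4c3∈{4}] nothing but 4 survives at r4c3 ⇒ r4c3=4.
Step 3. [r7c4∈{9}] only 9 remains possible at r7c4. So r7c4=9.
Step 4. [r7c7∈{1}] r7c7's peers cover all but 1, so r7c7=1.
Step 5. [r3c4∈{5}] r3c4 has the single candidate 5. So r3c4=5.
Step 6. [r9c5∈{1,4,8}] row 9 places 1 nowhere but r9c5 ⇒ r9c5=1.
Step 7. [r9c2∈{2,4}] in row 9, 4 fits only at r9c2 ⇒ r9c2=4.
Step 8. [r3c9∈{1,4,6}] across row 3, 4 lands solely at r3c9, so r3c9=4.
Step 9. [r7c1∈{2}] r7c1 is down to just 2, so r7c1=2.
Step 10. [r8c9∈{7}] r8c9 is down to just 7, so r8c9=7.
Step 11. [r1c9∈{6}] nothing but 6 survives at r1c9, so r1c9=6.
Step 12. [r2c3∈{1,5,6}] r2c3 is the only open cell in row 2 admitting 6. So r2c3=6.
Step 13. [r5c8∈{1}] r5c8's peers cover all but 1. So r5c8=1.
Step 14. [r5c6∈{2}] nothing but 2 survives at r5c6, so r5c6=2.
Step 15. [r5c3∈{5}] nothing but 5 survives at r5c3 ⇒ r5c3=5.
Step 16. [r6c3∈{2}] only 2 remains possible at r6c3. So r6c3=2.
Step 17. [r9c7∈{9}] r9c7 has the single candidate 9 ⇒ r9c7=9.
Step 18. [r1c8∈{7}] r1c8 is down to just 7 ⇒ r1c8=7.
Step 19. [r9c4∈{8}] r9c4 is down to just 8. So r9c4=8.
Step 20. [r6c6∈{1}] r6c6 is down to just 1. So r6c6=1.
Step 21. [r7c8∈{5}] r7c8 is down to just 5, so r7c8=5.
Step 22. [r1c5∈{9}] nothing but 9 survives at r1c5, so r1c5=9.
Step 23. [r6c4∈{3}] r6c4's peers cover all but 3, so r6c4=3.
Step 24. [r1c2∈{2}] nothing but 2 survives at r1c2. So r1c2=2.
Step 25. [r9c9∈{2}] r9c9's peers cover all but 2, so r9c9=2.
Step 26. [r2c9∈{1}] nothing but 1 survives at r2c9, so r2c9=1.
Step 27. [r1c3∈{3}] r1c3's peers cover all but 3 ⇒ r1c3=3.
Step 28. [r6c8∈{4}] r6c8 has the single candidate 4, so r6c8=4.
Step 29. [r3c2∈{8}] r3c2 has the single candidate 8. So r3c2=8.
Step 30. [r7c5∈{4}] r7c5 has the single candidate 4. So r7c5=4.
Step 31. [r1c1∈{4}] r1c1 is down to just 4, so r1c1=4.
Step 32. [r3c3∈{1}] r3c3 is down to just 1. So r3c3=1.
Step 33. [r8c3∈{9}] r8c3 has the single candidate 9, so r8c3=9.
Step 34. [r5c5∈{7}] r5c5's peers cover all but 7 ⇒ r5c5=7.
Step 35. [r7c9∈{3}] r7c9 is down to just 3 ⇒ r7c9=3.
Step 36. [r9c3∈{7}] nothing but 7 survives at r9c3 ⇒ r9c3=7.
Step 37. [r4c5∈{8}] r4c5's peers cover all but 8 ⇒ r4c5=8.
Step 38. [r2c2∈{5}] r2c2 is down to just 5 ⇒ r2c2=5.
Step 39. [r3c5∈{6}] r3c5 has the single candidate 6. So r3c5=6.
Step 40. [r6c5∈{5}] nothing but 5 survives at r6c5, so r6c5=5.

Answer: 4 2 3 1 9 8 5 7 6 / 9 5 6 7 2 4 8 3 1 / 7 8 1 5 6 3 2 9 4 / 1 3 4 6 8 9 7 2 5 / 6 9 5 4 7 2 3 1 8 / 8 7 2 3 5 1 6 4 9 / 2 6 8 9 4 7 1 5 3 / 5 1 9 2 3 6 4 8 7 / 3 4 7 8 1 5 9 6 2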